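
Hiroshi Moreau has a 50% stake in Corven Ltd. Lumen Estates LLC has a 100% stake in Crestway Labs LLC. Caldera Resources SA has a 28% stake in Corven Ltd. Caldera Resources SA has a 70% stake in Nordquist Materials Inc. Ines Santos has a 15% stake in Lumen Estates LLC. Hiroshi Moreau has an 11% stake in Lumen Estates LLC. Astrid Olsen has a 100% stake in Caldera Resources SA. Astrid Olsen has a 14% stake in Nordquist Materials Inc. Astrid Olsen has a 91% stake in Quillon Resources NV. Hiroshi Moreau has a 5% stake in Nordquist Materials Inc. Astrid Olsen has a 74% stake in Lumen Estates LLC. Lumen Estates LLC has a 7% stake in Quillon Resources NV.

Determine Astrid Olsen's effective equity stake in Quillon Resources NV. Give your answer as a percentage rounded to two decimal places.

96.18%

Astrid reaches Quillon along 2 paths.
Direct stake: 91% = 91%.
Via Lumen: 74% × 7% = 5.18%.
Total: 91% + 5.18% = 96.18%.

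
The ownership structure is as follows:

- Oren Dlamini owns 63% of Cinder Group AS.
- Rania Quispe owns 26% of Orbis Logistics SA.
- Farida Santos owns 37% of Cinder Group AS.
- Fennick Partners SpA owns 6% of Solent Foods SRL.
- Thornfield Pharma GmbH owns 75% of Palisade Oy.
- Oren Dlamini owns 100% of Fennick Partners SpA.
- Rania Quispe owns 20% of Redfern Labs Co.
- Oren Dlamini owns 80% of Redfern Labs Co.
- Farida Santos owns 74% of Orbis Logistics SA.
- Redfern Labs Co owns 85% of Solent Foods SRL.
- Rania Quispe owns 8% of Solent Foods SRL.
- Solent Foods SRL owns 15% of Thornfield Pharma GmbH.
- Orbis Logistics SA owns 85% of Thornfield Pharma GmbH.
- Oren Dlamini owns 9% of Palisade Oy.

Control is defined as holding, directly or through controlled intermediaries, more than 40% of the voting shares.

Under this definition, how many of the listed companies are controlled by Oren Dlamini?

4

Oren holds 80% of Redfern, so Oren controls Redfern.
Oren holds 100% of Fennick, so Oren controls Fennick.
Redfern and Fennick together hold 85% + 6% = 91% of Solent, so Oren controls Solent.
Oren holds 63% of Cinder, so Oren controls Cinder.
No other company's threshold is met.
Oren controls 4 companies.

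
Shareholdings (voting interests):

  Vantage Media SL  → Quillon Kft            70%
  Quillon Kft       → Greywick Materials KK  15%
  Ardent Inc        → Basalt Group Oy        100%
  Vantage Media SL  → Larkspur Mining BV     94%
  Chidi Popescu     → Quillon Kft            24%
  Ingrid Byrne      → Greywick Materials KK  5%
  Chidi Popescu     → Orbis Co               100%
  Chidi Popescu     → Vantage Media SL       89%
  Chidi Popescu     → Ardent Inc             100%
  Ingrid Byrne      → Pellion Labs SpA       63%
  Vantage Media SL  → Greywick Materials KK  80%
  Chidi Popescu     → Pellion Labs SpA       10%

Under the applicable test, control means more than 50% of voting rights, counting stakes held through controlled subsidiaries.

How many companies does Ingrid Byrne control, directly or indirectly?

1

Ingrid holds 63% of Pellion, so Ingrid controls Pellion.
No other company's threshold is met.
Ingrid controls 1 company.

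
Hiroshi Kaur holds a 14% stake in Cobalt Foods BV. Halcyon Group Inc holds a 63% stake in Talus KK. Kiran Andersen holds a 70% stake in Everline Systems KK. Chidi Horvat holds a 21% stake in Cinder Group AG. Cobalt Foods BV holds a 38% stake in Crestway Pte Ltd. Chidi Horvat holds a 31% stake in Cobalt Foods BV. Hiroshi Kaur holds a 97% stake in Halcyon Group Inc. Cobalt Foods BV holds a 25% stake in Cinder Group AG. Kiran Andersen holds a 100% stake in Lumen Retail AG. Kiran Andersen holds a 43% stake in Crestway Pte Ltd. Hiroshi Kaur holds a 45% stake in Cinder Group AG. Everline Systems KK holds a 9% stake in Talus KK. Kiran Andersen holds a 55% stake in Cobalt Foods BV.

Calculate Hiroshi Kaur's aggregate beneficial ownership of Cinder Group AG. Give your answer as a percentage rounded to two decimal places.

Hiroshi reaches Cinder along 2 paths.
Direct stake: 45% = 45%.
Via Cobalt: 14% × 25% = 3.5%.
Total: 45% + 3.5% = 48.5%.
Rounded: 48.50%.

48.50%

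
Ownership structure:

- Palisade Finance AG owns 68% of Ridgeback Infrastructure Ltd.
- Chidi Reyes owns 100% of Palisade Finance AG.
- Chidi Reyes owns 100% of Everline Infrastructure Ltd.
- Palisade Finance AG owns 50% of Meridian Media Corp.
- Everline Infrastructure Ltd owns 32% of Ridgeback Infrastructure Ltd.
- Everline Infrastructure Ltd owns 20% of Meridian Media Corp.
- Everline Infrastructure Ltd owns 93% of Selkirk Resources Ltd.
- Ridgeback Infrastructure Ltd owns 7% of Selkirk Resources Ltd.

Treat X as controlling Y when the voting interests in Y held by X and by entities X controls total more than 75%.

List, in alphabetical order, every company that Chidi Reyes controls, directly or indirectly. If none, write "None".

Chidi holds 100% of Everline, so Chidi controls Everline.
Chidi holds 100% of Palisade, so Chidi controls Palisade.
Palisade and Everline together hold 68% + 32% = 100% of Ridgeback, so Chidi controls Ridgeback.
Everline and Ridgeback together hold 93% + 7% = 100% of Selkirk, so Chidi controls Selkirk.
No other company's threshold is met.

Everline Infrastructure Ltd, Palisade Finance AG, Ridgeback Infrastructure Ltd, Selkirk Resources Ltd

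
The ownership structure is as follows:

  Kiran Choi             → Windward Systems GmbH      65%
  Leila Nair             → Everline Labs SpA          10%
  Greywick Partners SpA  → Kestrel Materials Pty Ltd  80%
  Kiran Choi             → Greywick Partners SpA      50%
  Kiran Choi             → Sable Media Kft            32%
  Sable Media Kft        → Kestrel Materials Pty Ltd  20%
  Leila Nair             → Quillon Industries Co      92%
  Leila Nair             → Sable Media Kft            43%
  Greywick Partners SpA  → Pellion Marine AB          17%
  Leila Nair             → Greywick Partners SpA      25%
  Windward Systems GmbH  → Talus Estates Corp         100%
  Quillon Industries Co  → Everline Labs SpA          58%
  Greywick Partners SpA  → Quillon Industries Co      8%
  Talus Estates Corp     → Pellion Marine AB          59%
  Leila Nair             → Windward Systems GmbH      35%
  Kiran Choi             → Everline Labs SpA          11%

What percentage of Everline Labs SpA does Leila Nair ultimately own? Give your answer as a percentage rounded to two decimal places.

Leila reaches Everline along 3 paths.
Direct stake: 10% = 10%.
Via Greywick → Quillon: 25% × 8% × 58% = 1.16%.
Via Quillon: 92% × 58% = 53.36%.
Total: 10% + 1.16% + 53.36% = 64.52%.

64.52%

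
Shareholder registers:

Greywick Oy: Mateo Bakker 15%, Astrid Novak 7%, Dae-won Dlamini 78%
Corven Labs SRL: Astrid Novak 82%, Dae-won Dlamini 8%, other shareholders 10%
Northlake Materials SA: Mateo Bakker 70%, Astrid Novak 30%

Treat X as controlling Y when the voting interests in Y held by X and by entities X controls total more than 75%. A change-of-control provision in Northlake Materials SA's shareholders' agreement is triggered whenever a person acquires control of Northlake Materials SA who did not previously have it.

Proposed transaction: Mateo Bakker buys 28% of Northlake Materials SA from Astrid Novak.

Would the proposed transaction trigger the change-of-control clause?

Yes

The purchase adds only to Mateo's holdings (Astrid's stake shrinks), so Mateo is the only person who could newly come to control Northlake.
Mateo's largest direct stake is 70% in Northlake, which does not meet the threshold, so Mateo controls no company.
In Northlake, Mateo's side holds only 70%, not > 75%.
So before the transaction, Mateo does not control Northlake.
After the purchase, Mateo's direct stake in Northlake rises to 70% + 28% = 98%, and Astrid's stake falls to 2%.
Mateo holds 98% of Northlake, so Mateo controls Northlake.
Mateo did not control Northlake before and does after, so the clause is triggered.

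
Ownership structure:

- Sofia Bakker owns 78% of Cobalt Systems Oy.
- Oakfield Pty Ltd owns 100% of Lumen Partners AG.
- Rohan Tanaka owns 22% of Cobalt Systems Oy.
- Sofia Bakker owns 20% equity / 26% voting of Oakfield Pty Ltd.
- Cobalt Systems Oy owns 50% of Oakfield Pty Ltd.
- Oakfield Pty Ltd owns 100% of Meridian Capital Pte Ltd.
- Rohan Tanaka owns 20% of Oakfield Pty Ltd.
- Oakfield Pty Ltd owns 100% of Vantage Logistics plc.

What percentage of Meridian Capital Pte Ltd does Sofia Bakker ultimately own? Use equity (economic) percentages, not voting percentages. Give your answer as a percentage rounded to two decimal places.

59.00%

Sofia reaches Meridian along 2 paths.
Via Cobalt → Oakfield: 78% × 50% × 100% = 39%.
Via Oakfield: 20% × 100% = 20%.
Total: 39% + 20% = 59%.
Rounded: 59.00%.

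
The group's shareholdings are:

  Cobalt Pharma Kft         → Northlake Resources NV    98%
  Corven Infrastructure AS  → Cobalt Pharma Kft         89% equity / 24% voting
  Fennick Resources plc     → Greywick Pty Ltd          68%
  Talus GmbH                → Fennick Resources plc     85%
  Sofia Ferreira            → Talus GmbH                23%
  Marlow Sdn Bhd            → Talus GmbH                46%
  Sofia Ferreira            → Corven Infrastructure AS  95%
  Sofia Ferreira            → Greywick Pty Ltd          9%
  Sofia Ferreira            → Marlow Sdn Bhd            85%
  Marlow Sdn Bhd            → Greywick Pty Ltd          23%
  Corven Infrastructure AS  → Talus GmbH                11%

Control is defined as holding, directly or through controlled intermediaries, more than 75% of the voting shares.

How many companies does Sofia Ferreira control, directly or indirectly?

Sofia holds 85% of Marlow, so Sofia controls Marlow.
Sofia holds 95% of Corven, so Sofia controls Corven.
Sofia and Corven and Marlow together hold 23% + 11% + 46% = 80% of Talus, so Sofia controls Talus.
Talus holds 85% of Fennick, so Sofia controls Fennick.
Fennick and Marlow and Sofia together hold 68% + 23% + 9% = 100% of Greywick, so Sofia controls Greywick.
No other company's threshold is met.
Sofia controls 5 companies.

5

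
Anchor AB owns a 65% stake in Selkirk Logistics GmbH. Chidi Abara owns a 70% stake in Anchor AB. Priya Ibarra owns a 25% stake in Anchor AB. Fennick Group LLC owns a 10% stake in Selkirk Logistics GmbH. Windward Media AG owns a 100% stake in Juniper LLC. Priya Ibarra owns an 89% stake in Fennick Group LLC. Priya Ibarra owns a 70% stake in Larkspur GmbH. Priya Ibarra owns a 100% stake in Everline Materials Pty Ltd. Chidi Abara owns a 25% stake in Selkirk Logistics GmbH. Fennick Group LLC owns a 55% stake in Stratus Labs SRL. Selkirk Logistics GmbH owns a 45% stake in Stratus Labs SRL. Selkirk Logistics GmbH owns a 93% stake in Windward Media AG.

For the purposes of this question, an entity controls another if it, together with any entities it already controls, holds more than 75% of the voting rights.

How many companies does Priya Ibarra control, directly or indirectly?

Priya holds 89% of Fennick, so Priya controls Fennick.
Priya holds 100% of Everline, so Priya controls Everline.
No other company's threshold is met.
Priya controls 2 companies.

2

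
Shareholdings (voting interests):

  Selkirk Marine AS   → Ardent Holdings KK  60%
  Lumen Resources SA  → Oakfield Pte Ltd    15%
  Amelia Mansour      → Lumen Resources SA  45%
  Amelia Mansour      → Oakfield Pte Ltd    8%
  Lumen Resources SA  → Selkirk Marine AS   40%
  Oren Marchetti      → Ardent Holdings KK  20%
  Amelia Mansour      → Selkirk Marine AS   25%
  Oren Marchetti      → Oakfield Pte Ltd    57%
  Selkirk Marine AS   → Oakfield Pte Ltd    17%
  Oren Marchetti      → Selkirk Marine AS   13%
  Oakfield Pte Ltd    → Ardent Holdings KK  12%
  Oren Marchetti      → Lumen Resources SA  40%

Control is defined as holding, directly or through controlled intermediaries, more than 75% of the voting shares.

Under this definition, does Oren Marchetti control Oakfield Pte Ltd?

No

Oren's largest direct stake is 57% in Oakfield, which does not meet the threshold, so Oren controls no company.
In Oakfield, Oren's side holds only 57%, not > 75%.
So Oren does not control Oakfield.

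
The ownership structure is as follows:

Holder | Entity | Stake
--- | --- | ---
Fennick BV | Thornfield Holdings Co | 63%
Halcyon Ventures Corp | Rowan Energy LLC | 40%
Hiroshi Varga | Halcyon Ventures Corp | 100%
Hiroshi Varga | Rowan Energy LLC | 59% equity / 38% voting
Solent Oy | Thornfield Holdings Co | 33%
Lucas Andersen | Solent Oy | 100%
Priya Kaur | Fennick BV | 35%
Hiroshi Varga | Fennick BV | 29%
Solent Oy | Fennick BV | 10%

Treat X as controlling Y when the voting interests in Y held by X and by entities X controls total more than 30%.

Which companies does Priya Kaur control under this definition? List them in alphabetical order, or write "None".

Priya holds 35% of Fennick, so Priya controls Fennick.
Fennick holds 63% of Thornfield, so Priya controls Thornfield.
No other company's threshold is met.

Fennick BV, Thornfield Holdings Co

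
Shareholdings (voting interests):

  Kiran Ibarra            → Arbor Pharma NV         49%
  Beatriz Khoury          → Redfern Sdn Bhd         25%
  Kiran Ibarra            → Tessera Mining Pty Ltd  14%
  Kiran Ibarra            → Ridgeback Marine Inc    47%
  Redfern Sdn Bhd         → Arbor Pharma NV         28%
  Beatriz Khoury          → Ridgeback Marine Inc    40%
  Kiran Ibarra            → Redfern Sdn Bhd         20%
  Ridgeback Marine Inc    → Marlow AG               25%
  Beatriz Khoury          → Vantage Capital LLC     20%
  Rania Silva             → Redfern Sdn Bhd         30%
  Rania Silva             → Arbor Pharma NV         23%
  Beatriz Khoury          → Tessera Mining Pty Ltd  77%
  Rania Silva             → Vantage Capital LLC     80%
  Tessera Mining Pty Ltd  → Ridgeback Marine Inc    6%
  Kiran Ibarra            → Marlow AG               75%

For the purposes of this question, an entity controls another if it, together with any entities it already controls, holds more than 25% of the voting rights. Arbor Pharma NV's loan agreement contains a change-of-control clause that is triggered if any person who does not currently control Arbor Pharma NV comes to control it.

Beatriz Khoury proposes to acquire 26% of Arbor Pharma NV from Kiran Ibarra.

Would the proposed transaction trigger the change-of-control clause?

The purchase adds only to Beatriz's holdings (Kiran's stake shrinks), so Beatriz is the only person who could newly come to control Arbor.
Beatriz holds 77% of Tessera, so Beatriz controls Tessera.
Beatriz and Tessera together hold 40% + 6% = 46% of Ridgeback, so Beatriz controls Ridgeback.
Neither Beatriz nor any entity Beatriz controls holds any voting interest in Arbor.
So before the transaction, Beatriz does not control Arbor.
After the purchase, Beatriz holds 26% of Arbor directly, and Kiran's stake falls to 23%.
Beatriz holds 26% of Arbor, so Beatriz controls Arbor.
Beatriz did not control Arbor before and does after, so the clause is triggered.

Yes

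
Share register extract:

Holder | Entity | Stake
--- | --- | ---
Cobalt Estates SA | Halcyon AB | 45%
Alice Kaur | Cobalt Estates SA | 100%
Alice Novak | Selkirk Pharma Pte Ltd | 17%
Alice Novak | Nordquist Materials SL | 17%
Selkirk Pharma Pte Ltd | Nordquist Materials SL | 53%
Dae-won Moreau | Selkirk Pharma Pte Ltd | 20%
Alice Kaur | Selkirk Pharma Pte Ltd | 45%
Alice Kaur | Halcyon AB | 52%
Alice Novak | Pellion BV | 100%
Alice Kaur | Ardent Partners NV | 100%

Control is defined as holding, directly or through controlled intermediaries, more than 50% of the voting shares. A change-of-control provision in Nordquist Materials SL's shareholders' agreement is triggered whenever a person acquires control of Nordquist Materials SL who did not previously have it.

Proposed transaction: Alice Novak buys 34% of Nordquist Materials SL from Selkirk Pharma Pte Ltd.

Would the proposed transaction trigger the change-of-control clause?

The purchase adds only to Alice Novak's holdings (Selkirk's stake shrinks), so Alice Novak is the only person who could newly come to control Nordquist.
Alice Novak holds 100% of Pellion, so Alice Novak controls Pellion.
In Nordquist, Alice Novak's side holds only 17%, not > 50%.
So before the transaction, Alice Novak does not control Nordquist.
After the purchase, Alice Novak's direct stake in Nordquist rises to 17% + 34% = 51%, and Selkirk's stake falls to 19%.
Alice Novak holds 51% of Nordquist, so Alice Novak controls Nordquist.
Alice Novak did not control Nordquist before and does after, so the clause is triggered.

Yes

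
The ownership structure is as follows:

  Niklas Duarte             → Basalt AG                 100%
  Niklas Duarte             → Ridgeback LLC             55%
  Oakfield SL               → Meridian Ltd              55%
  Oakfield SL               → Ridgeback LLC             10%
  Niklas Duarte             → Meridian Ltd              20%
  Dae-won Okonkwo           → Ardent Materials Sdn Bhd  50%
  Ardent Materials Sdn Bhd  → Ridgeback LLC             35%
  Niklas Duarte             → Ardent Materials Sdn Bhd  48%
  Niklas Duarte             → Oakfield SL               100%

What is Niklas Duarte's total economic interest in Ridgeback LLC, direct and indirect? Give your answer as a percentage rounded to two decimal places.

Niklas reaches Ridgeback along 3 paths.
Direct stake: 55% = 55%.
Via Ardent: 48% × 35% = 16.8%.
Via Oakfield: 100% × 10% = 10%.
Total: 55% + 16.8% + 10% = 81.8%.
Rounded: 81.80%.

81.80%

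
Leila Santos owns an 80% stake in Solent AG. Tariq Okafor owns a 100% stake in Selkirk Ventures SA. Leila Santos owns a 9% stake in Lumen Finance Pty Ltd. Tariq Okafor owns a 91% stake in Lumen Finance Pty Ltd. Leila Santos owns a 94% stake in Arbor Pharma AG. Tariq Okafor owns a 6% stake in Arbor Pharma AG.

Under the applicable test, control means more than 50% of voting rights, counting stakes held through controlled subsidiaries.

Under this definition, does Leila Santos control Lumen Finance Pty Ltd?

Leila holds 94% of Arbor, so Leila controls Arbor.
Leila holds 80% of Solent, so Leila controls Solent.
In Lumen, Leila's side holds only 9%, not > 50%.
So Leila does not control Lumen.

No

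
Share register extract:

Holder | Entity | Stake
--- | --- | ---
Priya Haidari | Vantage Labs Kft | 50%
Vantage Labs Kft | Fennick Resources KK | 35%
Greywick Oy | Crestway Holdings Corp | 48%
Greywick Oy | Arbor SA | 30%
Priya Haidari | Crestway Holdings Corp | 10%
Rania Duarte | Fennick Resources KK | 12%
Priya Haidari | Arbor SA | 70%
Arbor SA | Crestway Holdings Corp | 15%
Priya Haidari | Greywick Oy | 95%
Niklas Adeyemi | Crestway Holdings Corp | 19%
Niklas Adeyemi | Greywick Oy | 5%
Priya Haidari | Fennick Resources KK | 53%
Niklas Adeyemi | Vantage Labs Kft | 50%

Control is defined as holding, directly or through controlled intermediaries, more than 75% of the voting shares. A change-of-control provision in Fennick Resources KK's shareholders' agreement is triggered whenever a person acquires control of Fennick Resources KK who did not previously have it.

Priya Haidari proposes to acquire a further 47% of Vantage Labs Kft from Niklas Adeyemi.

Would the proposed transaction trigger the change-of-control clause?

Yes

The purchase adds only to Priya's holdings (Niklas's stake shrinks), so Priya is the only person who could newly come to control Fennick.
Priya holds 95% of Greywick, so Priya controls Greywick.
Greywick and Priya together hold 30% + 70% = 100% of Arbor, so Priya controls Arbor.
In Fennick, Priya's side holds only 53%, not > 75%.
So before the transaction, Priya does not control Fennick.
After the purchase, Priya's direct stake in Vantage rises to 50% + 47% = 97%, and Niklas's stake falls to 3%.
Priya holds 97% of Vantage, so Priya controls Vantage.
Vantage and Priya together hold 35% + 53% = 88% of Fennick, so Priya controls Fennick.
Priya did not control Fennick before and does after, so the clause is triggered.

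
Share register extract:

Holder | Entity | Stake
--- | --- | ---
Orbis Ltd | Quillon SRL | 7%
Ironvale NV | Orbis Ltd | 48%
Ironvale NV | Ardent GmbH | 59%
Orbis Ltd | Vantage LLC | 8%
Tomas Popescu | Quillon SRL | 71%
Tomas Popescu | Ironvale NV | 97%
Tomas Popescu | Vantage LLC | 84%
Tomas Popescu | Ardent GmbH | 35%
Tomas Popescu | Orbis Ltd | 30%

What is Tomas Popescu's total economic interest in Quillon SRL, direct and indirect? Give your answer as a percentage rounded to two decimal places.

Tomas reaches Quillon along 3 paths.
Direct stake: 71% = 71%.
Via Orbis: 30% × 7% = 2.1%.
Via Ironvale → Orbis: 97% × 48% × 7% = 3.2592%.
Total: 71% + 2.1% + 3.2592% = 76.3592%.
Rounded: 76.36%.

76.36%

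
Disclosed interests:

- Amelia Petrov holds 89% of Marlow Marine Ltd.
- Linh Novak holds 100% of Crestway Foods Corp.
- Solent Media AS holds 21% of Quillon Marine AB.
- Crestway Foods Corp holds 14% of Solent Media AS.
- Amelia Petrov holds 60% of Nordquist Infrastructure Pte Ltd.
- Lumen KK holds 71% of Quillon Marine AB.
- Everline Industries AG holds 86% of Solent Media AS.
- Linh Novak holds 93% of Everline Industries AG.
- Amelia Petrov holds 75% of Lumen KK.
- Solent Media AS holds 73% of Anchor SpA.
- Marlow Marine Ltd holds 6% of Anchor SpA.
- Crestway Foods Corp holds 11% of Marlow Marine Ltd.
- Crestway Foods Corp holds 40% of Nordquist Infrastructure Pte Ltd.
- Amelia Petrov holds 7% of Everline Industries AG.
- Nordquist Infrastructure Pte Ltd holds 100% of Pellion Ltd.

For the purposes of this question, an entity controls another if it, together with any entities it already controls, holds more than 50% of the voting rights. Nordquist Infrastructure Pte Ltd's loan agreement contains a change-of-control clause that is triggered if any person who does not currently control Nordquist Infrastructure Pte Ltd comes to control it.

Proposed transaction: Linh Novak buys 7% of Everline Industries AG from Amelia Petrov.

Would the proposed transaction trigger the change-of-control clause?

The purchase adds only to Linh's holdings (Amelia's stake shrinks), so Linh is the only person who could newly come to control Nordquist.
Linh holds 100% of Crestway, so Linh controls Crestway.
Linh holds 93% of Everline, so Linh controls Everline.
Everline and Crestway together hold 86% + 14% = 100% of Solent, so Linh controls Solent.
Solent holds 73% of Anchor, so Linh controls Anchor.
In Nordquist, Linh's side holds only 40%, not > 50%.
So before the transaction, Linh does not control Nordquist.
After the purchase, Linh's direct stake in Everline rises to 93% + 7% = 100%, and Amelia's stake falls to 0%.
Linh holds 100% of Everline, so Linh controls Everline.
After the transaction, Linh's side holds 40% of Nordquist, not > 50%, so Linh still does not control Nordquist.
No new person acquires control, so the clause is not triggered.

No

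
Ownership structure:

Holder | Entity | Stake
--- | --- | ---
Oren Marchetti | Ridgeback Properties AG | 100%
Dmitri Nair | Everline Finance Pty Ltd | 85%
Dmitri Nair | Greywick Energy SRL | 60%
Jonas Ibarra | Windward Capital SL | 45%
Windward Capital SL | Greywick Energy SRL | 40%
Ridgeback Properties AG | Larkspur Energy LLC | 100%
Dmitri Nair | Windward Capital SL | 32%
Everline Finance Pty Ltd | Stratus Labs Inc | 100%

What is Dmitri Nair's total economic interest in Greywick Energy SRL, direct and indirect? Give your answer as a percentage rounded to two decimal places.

72.80%

Dmitri reaches Greywick along 2 paths.
Via Windward: 32% × 40% = 12.8%.
Direct stake: 60% = 60%.
Total: 12.8% + 60% = 72.8%.
Rounded: 72.80%.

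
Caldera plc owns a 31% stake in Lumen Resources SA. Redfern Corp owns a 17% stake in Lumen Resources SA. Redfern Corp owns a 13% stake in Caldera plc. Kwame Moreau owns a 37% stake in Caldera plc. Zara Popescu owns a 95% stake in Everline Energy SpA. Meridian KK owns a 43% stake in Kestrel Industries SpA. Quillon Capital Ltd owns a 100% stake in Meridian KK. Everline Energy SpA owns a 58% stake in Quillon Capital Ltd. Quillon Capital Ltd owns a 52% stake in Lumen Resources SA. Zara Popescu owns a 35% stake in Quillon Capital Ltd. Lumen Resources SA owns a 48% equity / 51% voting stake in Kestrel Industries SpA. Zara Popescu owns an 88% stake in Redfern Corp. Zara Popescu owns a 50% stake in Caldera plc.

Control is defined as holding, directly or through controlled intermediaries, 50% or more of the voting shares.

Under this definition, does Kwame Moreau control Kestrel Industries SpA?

No

Kwame's largest direct stake is 37% in Caldera, which does not meet the threshold, so Kwame controls no company.
Neither Kwame nor any entity Kwame controls holds any voting interest in Kestrel.
So Kwame does not control Kestrel.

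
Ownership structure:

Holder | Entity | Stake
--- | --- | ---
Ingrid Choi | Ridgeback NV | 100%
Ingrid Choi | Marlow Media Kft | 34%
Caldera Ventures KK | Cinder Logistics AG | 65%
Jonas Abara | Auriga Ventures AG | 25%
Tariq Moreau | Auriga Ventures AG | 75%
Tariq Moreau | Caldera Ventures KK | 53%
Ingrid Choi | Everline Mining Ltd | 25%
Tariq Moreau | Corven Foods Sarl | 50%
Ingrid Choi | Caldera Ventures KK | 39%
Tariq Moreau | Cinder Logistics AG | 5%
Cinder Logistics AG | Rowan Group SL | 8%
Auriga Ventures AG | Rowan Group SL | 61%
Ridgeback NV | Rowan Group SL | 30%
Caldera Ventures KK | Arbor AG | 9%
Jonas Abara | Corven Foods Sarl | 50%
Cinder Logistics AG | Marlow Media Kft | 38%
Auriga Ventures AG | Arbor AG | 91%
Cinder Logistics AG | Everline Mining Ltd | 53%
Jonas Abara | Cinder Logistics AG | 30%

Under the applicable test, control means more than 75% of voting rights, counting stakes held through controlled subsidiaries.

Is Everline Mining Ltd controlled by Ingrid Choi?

Ingrid holds 100% of Ridgeback, so Ingrid controls Ridgeback.
In Everline, Ingrid's side holds only 25%, not > 75%.
So Ingrid does not control Everline.

No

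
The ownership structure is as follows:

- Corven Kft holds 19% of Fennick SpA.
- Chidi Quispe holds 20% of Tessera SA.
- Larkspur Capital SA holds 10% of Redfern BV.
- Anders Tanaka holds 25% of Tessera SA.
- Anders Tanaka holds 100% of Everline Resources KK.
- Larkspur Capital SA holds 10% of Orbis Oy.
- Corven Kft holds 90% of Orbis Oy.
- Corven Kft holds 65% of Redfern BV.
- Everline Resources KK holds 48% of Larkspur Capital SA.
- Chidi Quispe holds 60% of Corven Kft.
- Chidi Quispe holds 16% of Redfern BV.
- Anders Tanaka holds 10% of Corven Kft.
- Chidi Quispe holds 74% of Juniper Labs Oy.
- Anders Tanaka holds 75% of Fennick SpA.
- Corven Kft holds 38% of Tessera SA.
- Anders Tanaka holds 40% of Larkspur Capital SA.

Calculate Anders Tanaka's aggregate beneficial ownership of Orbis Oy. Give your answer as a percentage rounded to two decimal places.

Anders reaches Orbis along 3 paths.
Via Everline → Larkspur: 100% × 48% × 10% = 4.8%.
Via Larkspur: 40% × 10% = 4%.
Via Corven: 10% × 90% = 9%.
Total: 4.8% + 4% + 9% = 17.8%.
Rounded: 17.80%.

17.80%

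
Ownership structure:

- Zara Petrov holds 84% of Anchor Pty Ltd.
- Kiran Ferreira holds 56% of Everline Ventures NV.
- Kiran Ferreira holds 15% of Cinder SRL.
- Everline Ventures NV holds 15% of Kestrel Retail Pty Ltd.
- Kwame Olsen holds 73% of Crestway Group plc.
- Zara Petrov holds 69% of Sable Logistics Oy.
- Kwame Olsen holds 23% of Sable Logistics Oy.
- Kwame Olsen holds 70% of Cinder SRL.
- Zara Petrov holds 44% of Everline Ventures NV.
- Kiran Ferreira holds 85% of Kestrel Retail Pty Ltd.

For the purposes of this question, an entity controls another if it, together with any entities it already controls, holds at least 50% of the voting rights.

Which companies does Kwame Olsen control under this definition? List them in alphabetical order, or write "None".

Cinder SRL, Crestway Group plc

Kwame holds 73% of Crestway, so Kwame controls Crestway.
Kwame holds 70% of Cinder, so Kwame controls Cinder.
No other company's threshold is met.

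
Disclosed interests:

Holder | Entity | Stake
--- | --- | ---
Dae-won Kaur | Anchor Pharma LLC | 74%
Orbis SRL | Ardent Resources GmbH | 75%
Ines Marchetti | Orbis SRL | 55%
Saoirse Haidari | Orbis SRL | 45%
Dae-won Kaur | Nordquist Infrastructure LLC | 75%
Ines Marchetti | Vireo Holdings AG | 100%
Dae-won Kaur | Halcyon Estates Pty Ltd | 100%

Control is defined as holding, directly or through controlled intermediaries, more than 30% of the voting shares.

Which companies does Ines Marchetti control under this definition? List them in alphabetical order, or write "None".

Ines holds 100% of Vireo, so Ines controls Vireo.
Ines holds 55% of Orbis, so Ines controls Orbis.
Orbis holds 75% of Ardent, so Ines controls Ardent.
No other company's threshold is met.

Ardent Resources GmbH, Orbis SRL, Vireo Holdings AG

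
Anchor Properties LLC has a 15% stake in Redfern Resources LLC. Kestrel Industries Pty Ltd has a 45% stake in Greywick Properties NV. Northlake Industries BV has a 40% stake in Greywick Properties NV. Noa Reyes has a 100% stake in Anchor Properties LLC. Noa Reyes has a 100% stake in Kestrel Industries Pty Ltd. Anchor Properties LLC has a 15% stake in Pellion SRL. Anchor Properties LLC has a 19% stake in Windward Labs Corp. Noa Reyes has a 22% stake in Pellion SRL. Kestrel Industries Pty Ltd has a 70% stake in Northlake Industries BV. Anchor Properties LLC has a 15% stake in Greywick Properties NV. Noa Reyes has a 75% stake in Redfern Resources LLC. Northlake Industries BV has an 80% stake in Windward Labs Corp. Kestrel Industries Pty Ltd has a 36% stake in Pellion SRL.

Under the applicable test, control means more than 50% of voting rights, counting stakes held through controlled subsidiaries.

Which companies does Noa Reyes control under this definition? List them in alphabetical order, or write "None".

Anchor Properties LLC, Greywick Properties NV, Kestrel Industries Pty Ltd, Northlake Industries BV, Pellion SRL, Redfern Resources LLC, Windward Labs Corp

Noa holds 100% of Kestrel, so Noa controls Kestrel.
Noa holds 100% of Anchor, so Noa controls Anchor.
Noa and Kestrel and Anchor together hold 22% + 36% + 15% = 73% of Pellion, so Noa controls Pellion.
Kestrel holds 70% of Northlake, so Noa controls Northlake.
Anchor and Northlake together hold 19% + 80% = 99% of Windward, so Noa controls Windward.
Kestrel and Anchor and Northlake together hold 45% + 15% + 40% = 100% of Greywick, so Noa controls Greywick.
Noa and Anchor together hold 75% + 15% = 90% of Redfern, so Noa controls Redfern.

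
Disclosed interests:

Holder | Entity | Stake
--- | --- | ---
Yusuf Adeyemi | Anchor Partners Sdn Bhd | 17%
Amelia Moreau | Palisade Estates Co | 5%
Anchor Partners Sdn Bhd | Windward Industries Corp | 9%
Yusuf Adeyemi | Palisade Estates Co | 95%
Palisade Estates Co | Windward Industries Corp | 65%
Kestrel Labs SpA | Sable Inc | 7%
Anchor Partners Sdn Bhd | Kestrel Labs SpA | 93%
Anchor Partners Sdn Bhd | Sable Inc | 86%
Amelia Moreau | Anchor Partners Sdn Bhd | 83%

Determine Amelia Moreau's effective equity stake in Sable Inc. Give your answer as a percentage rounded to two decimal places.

Amelia reaches Sable along 2 paths.
Via Anchor: 83% × 86% = 71.38%.
Via Anchor → Kestrel: 83% × 93% × 7% = 5.4033%.
Total: 71.38% + 5.4033% = 76.7833%.
Rounded: 76.78%.

76.78%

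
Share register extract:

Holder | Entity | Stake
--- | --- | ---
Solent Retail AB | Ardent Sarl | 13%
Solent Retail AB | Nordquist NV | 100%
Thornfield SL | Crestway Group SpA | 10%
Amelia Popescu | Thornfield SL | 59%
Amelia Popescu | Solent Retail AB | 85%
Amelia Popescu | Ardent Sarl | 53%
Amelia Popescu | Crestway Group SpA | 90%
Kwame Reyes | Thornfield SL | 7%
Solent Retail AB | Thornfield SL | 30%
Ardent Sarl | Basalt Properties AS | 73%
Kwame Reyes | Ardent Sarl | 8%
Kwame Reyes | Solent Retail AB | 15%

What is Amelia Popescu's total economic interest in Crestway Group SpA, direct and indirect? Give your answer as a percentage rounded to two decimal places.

98.45%

Amelia reaches Crestway along 3 paths.
Direct stake: 90% = 90%.
Via Thornfield: 59% × 10% = 5.9%.
Via Solent → Thornfield: 85% × 30% × 10% = 2.55%.
Total: 90% + 5.9% + 2.55% = 98.45%.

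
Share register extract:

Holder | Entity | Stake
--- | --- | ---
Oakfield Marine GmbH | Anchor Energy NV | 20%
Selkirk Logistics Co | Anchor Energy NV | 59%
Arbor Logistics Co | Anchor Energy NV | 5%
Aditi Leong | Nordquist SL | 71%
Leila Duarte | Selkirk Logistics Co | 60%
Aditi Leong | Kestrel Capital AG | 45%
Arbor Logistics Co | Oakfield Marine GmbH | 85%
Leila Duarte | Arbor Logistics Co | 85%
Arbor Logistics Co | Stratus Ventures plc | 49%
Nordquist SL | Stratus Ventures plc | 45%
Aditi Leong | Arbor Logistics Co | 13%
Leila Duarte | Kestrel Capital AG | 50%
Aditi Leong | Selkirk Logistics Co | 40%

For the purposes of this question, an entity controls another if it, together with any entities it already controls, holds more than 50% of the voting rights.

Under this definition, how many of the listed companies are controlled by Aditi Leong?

1

Aditi holds 71% of Nordquist, so Aditi controls Nordquist.
No other company's threshold is met.
Aditi controls 1 company.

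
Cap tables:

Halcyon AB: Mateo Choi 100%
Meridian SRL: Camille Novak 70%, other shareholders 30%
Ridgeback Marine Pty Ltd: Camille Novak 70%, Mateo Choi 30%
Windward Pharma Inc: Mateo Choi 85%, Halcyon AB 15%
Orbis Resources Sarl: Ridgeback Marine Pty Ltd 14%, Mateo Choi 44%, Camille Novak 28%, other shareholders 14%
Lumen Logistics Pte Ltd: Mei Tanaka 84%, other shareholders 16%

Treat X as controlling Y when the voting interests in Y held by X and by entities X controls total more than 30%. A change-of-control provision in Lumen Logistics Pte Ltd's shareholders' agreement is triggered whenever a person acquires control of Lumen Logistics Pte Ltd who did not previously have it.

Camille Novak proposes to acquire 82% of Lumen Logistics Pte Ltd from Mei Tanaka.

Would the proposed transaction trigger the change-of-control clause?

The purchase adds only to Camille's holdings (Mei's stake shrinks), so Camille is the only person who could newly come to control Lumen.
Camille holds 70% of Meridian, so Camille controls Meridian.
Camille holds 70% of Ridgeback, so Camille controls Ridgeback.
Ridgeback and Camille together hold 14% + 28% = 42% of Orbis, so Camille controls Orbis.
Neither Camille nor any entity Camille controls holds any voting interest in Lumen.
So before the transaction, Camille does not control Lumen.
After the purchase, Camille holds 82% of Lumen directly, and Mei's stake falls to 2%.
Camille holds 82% of Lumen, so Camille controls Lumen.
Camille did not control Lumen before and does after, so the clause is triggered.

Yes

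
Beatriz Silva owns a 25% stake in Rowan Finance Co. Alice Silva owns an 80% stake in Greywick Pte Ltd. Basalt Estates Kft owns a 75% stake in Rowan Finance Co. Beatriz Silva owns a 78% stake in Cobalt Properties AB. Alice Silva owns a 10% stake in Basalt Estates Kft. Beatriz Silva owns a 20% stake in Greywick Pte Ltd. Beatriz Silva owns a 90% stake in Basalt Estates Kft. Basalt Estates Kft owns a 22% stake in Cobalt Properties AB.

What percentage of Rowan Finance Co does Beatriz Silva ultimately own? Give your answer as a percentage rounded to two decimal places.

92.50%

Beatriz reaches Rowan along 2 paths.
Direct stake: 25% = 25%.
Via Basalt: 90% × 75% = 67.5%.
Total: 25% + 67.5% = 92.5%.
Rounded: 92.50%.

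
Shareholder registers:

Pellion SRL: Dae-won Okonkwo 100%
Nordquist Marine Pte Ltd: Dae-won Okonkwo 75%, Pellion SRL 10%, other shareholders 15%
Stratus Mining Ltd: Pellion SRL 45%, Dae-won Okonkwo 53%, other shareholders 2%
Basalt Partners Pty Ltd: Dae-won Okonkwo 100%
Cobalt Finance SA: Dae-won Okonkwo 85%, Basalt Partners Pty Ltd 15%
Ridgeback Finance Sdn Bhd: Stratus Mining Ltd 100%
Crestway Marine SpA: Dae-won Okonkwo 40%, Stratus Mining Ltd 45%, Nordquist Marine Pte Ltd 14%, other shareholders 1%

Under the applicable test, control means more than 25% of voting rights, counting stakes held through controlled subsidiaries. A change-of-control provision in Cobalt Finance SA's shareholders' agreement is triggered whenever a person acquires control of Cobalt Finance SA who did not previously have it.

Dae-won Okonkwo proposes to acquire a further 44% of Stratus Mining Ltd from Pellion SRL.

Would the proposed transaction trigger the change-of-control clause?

The purchase adds only to Dae-won's holdings (Pellion's stake shrinks), so Dae-won is the only person who could newly come to control Cobalt.
Dae-won holds 100% of Basalt, so Dae-won controls Basalt.
Dae-won and Basalt together hold 85% + 15% = 100% of Cobalt, so Dae-won controls Cobalt.
So Dae-won already controls Cobalt before the transaction.
After the purchase, Dae-won's direct stake in Stratus rises to 53% + 44% = 97%, and Pellion's stake falls to 1%.
Dae-won controlled Cobalt already, so this is not a new person acquiring control; every other person's position is unchanged or reduced.
No new person acquires control, so the clause is not triggered.

No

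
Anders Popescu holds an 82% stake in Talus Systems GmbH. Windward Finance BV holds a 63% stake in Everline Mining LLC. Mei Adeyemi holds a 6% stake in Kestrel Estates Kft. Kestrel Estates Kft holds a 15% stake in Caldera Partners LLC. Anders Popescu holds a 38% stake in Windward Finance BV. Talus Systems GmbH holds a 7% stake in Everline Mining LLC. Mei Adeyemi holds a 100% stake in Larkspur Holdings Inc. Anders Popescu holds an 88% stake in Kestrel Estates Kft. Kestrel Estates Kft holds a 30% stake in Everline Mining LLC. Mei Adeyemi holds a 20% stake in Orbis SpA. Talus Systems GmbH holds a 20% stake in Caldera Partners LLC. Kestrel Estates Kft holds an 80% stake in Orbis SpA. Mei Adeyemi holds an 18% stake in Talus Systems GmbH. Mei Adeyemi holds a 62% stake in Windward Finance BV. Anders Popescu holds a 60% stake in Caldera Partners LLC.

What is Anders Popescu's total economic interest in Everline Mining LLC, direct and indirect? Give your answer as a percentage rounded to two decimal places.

Anders reaches Everline along 3 paths.
Via Kestrel: 88% × 30% = 26.4%.
Via Talus: 82% × 7% = 5.74%.
Via Windward: 38% × 63% = 23.94%.
Total: 26.4% + 5.74% + 23.94% = 56.08%.

56.08%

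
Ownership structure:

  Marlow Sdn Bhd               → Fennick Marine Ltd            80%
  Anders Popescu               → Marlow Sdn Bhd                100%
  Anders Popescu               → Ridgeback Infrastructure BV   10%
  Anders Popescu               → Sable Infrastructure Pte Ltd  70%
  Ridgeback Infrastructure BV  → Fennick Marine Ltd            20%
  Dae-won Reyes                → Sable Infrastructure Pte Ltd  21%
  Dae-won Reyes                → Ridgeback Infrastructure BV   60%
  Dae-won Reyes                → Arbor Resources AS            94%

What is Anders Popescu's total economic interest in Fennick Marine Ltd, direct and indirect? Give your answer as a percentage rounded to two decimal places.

82.00%

Anders reaches Fennick along 2 paths.
Via Marlow: 100% × 80% = 80%.
Via Ridgeback: 10% × 20% = 2%.
Total: 80% + 2% = 82%.
Rounded: 82.00%.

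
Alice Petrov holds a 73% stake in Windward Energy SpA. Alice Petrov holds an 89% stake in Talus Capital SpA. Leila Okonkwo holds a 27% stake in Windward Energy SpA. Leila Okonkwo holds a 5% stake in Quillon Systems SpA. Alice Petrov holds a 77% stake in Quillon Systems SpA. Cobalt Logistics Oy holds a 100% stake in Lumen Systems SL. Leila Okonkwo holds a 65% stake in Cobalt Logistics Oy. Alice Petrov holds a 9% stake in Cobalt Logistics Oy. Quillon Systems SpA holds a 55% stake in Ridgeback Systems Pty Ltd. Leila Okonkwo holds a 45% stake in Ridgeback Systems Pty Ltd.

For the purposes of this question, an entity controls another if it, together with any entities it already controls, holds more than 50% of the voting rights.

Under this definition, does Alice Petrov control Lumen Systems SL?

No

Alice holds 77% of Quillon, so Alice controls Quillon.
Alice holds 73% of Windward, so Alice controls Windward.
Quillon holds 55% of Ridgeback, so Alice controls Ridgeback.
Alice holds 89% of Talus, so Alice controls Talus.
Neither Alice nor any entity Alice controls holds any voting interest in Lumen.
So Alice does not control Lumen.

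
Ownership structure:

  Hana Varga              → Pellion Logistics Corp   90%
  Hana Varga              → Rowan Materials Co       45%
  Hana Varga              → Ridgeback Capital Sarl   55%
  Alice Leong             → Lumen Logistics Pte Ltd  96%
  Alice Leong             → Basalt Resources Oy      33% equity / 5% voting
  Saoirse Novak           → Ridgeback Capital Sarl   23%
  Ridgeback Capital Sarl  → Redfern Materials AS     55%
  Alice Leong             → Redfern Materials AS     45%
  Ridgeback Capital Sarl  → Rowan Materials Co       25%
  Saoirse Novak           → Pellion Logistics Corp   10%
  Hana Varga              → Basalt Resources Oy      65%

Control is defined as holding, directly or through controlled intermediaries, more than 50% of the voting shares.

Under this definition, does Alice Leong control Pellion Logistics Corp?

No

Alice holds 96% of Lumen, so Alice controls Lumen.
Neither Alice nor any entity Alice controls holds any voting interest in Pellion.
So Alice does not control Pellion.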